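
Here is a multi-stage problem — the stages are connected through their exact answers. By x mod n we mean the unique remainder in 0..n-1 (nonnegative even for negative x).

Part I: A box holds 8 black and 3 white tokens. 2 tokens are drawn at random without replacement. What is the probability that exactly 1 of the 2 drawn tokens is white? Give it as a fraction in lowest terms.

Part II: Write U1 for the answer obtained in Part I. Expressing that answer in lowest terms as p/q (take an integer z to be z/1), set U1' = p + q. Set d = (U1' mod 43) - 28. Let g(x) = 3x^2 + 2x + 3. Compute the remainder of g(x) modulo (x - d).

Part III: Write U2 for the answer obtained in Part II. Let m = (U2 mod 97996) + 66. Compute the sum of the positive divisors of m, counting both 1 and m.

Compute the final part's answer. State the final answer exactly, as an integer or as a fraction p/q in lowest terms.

Part I: total draws C(11,2) = 55; favorable C(3,1)*C(8,1) = 24; P = 24/55; answer 24/55
Part II: U1 = 24/55; threaded value p + q = 79; d = 8; remainder = value at the root: 3*(8)^2 + 2*(8)^1 + 3 = (192) + (16) + (3) = 211; answer 211
Part III: U2 = 211; m = 277; 277 is prime, so its only divisors are 1 and 277; sigma = 1 + 277 = 278; answer 278

278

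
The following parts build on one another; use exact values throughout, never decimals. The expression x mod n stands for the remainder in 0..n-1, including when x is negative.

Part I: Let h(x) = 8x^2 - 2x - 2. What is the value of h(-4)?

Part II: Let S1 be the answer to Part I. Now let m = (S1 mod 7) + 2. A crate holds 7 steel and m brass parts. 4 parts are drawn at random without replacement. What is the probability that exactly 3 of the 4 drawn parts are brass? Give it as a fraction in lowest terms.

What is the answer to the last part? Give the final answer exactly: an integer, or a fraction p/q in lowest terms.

Part I: 8*(-4)^2 - 2*(-4)^1 - 2 = (128) + (8) + (-2) = 134; answer 134
Part II: S1 = 134; m = 3; total draws C(10,4) = 210; favorable C(3,3)*C(7,1) = 7; P = 1/30; answer 1/30

1/30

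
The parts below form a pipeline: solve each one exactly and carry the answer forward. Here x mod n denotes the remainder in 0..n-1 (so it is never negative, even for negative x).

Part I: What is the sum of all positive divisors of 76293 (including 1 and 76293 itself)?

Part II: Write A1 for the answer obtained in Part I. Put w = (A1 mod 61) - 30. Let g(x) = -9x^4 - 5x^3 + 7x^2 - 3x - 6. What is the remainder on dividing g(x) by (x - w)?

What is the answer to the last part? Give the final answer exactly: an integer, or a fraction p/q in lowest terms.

Part I: 76293 = 3^2 * 7^2 * 173; sigma = (1 + 3 + 9) * (1 + 7 + 49) * (1 + 173) = 13 * 57 * 174 = 128934; answer 128934
Part II: A1 = 128934; w = 11; remainder = value at the root: -9*(11)^4 - 5*(11)^3 + 7*(11)^2 - 3*(11)^1 - 6 = (-131769) + (-6655) + (847) + (-33) + (-6) = -137616; answer -137616

-137616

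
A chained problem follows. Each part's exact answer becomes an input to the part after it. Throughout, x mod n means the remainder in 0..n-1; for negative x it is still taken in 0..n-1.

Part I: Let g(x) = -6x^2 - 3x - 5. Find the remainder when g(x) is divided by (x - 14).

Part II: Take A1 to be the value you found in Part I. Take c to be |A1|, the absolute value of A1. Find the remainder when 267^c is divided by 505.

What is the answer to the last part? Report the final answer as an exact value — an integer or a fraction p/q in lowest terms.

Part I: remainder = value at the root: -6*(14)^2 - 3*(14)^1 - 5 = (-1176) + (-42) + (-5) = -1223; answer -1223
Part II: A1 = -1223; c = 1223; squarings mod 505: 267^1=267, 267^2=84, 267^4=491, 267^8=196, 267^16=36, 267^32=286, 267^64=491, 267^128=196, 267^256=36, 267^512=286, 267^1024=491; 267^1223 = 267^1 * 267^2 * 267^4 * 267^64 * 267^128 * 267^1024 = 208 (mod 505); answer 208

208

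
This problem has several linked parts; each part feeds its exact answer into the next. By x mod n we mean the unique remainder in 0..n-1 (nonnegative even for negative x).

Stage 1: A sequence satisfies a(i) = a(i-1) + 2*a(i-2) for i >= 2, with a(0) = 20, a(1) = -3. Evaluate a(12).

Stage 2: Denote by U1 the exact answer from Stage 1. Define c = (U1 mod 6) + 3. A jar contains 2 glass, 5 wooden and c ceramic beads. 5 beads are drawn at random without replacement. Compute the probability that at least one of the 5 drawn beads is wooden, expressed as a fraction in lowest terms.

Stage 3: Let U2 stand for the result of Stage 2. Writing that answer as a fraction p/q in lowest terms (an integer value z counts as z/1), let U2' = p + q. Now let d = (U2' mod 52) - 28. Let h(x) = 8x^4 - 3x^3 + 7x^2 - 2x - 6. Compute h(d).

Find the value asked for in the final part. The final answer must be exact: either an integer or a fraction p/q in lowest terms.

Stage 1: a(2) = 1*(-3) + 2*(20) = 37; iterating: a(2)=37, a(3)=31, a(4)=105, a(5)=167, a(6)=377, a(7)=711, a(8)=1465, a(9)=2887, a(10)=5817, a(11)=11591, a(12)=23225; answer 23225
Stage 2: U1 = 23225; c = 8; total draws C(15,5) = 3003; complement C(10,5) = 252; favorable 3003 - 252 = 2751; P = 131/143; answer 131/143
Stage 3: U2 = 131/143; threaded value p + q = 274; d = -14; 8*(-14)^4 - 3*(-14)^3 + 7*(-14)^2 - 2*(-14)^1 - 6 = (307328) + (8232) + (1372) + (28) + (-6) = 316954; answer 316954

316954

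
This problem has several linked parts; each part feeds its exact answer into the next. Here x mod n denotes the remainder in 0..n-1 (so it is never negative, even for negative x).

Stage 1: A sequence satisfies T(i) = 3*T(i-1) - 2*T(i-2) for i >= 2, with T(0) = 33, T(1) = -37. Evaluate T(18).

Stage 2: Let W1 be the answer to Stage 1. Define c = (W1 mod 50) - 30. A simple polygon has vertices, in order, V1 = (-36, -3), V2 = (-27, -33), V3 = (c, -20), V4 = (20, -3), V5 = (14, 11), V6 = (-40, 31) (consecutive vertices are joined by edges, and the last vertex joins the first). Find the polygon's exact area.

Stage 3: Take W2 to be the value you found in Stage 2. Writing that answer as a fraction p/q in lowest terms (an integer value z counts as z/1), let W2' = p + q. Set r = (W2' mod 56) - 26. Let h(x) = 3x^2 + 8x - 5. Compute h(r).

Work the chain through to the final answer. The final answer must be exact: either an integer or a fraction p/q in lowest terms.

550

Stage 1: T(2) = 3*(-37) - 2*(33) = -177; iterating: T(2)=-177, T(3)=-457, T(4)=-1017, T(5)=-2137, T(6)=-4377, T(7)=-8857, T(8)=-17817, T(9)=-35737, T(10)=-71577, T(11)=-143257, T(12)=-286617, T(13)=-573337, T(14)=-1146777, T(15)=-2293657, T(16)=-4587417, T(17)=-9174937, T(18)=-18349977; answer -18349977
Stage 2: W1 = -18349977; c = -7; cross terms: (-36*-33 - -27*-3)=1107, (-27*-20 - -7*-33)=309, (-7*-3 - 20*-20)=421, (20*11 - 14*-3)=262, (14*31 - -40*11)=874, (-40*-3 - -36*31)=1236; twice the area = |4209| = 4209; area = 4209/2; answer 4209/2
Stage 3: W2 = 4209/2; threaded value p + q = 4211; r = -15; 3*(-15)^2 + 8*(-15)^1 - 5 = (675) + (-120) + (-5) = 550; answer 550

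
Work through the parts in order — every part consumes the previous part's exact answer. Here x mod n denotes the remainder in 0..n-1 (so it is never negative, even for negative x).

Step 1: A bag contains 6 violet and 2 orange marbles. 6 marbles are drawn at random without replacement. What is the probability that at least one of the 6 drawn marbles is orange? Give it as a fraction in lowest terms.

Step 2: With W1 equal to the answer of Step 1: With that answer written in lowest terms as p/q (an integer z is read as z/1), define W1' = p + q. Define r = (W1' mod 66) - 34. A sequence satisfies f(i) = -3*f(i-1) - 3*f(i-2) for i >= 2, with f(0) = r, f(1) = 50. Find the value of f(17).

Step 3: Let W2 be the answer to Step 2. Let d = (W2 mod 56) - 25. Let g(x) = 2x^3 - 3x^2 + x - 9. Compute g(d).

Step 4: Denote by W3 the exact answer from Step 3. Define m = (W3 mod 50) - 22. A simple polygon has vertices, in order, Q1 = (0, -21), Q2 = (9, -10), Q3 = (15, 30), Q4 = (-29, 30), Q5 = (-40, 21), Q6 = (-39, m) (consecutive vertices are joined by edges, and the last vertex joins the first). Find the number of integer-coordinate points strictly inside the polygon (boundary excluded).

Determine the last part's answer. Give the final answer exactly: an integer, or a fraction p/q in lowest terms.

2195

Step 1: total draws C(8,6) = 28; complement C(6,6) = 1; favorable 28 - 1 = 27; P = 27/28; answer 27/28
Step 2: W1 = 27/28; threaded value p + q = 55; r = 21; f(2) = -3*(50) - 3*(21) = -213; iterating: f(2)=-213, f(3)=489, f(4)=-828, f(5)=1017, f(6)=-567, f(7)=-1350, f(8)=5751, f(9)=-13203, f(10)=22356, f(11)=-27459, f(12)=15309, f(13)=36450, f(14)=-155277, f(15)=356481, f(16)=-603612, f(17)=741393; answer 741393
Step 3: W2 = 741393; d = -16; 2*(-16)^3 - 3*(-16)^2 + 1*(-16)^1 - 9 = (-8192) + (-768) + (-16) + (-9) = -8985; answer -8985
Step 4: W3 = -8985; m = -7; cross terms: (0*-10 - 9*-21)=189, (9*30 - 15*-10)=420, (15*30 - -29*30)=1320, (-29*21 - -40*30)=591, (-40*-7 - -39*21)=1099, (-39*-21 - 0*-7)=819; twice the area = |4438| = 4438; area = 2219; boundary points = 1 + 2 + 44 + 1 + 1 + 1 = 50; strictly interior points = area - boundary/2 + 1 = 2195; answer 2195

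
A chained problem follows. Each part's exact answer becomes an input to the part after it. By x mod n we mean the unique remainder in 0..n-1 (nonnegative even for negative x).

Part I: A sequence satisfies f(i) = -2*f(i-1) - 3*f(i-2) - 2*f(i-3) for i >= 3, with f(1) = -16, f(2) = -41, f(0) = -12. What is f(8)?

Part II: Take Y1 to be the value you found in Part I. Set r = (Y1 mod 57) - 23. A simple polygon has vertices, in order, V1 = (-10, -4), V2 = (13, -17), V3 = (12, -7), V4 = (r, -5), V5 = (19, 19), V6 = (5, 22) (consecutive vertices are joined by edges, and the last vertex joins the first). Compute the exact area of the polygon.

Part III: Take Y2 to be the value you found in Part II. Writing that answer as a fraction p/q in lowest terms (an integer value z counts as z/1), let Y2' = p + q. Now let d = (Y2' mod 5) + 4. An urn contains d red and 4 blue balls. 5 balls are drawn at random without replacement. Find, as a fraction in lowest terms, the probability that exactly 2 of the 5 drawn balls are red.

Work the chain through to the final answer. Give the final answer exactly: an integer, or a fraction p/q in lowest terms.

Part I: f(3) = -2*(-41) - 3*(-16) - 2*(-12) = 154; iterating: f(3)=154, f(4)=-153, f(5)=-74, f(6)=299, f(7)=-70, f(8)=-609; answer -609
Part II: Y1 = -609; r = -5; cross terms: (-10*-17 - 13*-4)=222, (13*-7 - 12*-17)=113, (12*-5 - -5*-7)=-95, (-5*19 - 19*-5)=0, (19*22 - 5*19)=323, (5*-4 - -10*22)=200; twice the area = |763| = 763; area = 763/2; answer 763/2
Part III: Y2 = 763/2; threaded value p + q = 765; d = 4; total draws C(8,5) = 56; favorable C(4,2)*C(4,3) = 24; P = 3/7; answer 3/7

3/7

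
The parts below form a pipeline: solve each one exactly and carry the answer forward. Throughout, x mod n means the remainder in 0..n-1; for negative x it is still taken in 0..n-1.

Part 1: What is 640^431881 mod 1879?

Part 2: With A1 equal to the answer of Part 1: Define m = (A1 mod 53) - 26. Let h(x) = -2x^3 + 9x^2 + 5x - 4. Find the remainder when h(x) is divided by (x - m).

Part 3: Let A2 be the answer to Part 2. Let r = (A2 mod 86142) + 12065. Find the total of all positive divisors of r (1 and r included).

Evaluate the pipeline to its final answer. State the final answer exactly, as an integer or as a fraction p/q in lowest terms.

Part 1: squarings mod 1879: 640^1=640, 640^2=1857, 640^4=484, 640^8=1260, 640^16=1724, 640^32=1477, 640^64=10, 640^128=100, 640^256=605, 640^512=1499, 640^1024=1596, 640^2048=1171, 640^4096=1450, 640^8192=1778, 640^16384=806, 640^32768=1381, 640^65536=1855, 640^131072=576, 640^262144=1072; 640^431881 = 640^1 * 640^8 * 640^256 * 640^512 * 640^1024 * 640^4096 * 640^32768 * 640^131072 * 640^262144 = 912 (mod 1879); answer 912
Part 2: A1 = 912; m = -15; remainder = value at the root: -2*(-15)^3 + 9*(-15)^2 + 5*(-15)^1 - 4 = (6750) + (2025) + (-75) + (-4) = 8696; answer 8696
Part 3: A2 = 8696; r = 20761; 20761 = 13 * 1597; sigma = (1 + 13) * (1 + 1597) = 14 * 1598 = 22372; answer 22372

22372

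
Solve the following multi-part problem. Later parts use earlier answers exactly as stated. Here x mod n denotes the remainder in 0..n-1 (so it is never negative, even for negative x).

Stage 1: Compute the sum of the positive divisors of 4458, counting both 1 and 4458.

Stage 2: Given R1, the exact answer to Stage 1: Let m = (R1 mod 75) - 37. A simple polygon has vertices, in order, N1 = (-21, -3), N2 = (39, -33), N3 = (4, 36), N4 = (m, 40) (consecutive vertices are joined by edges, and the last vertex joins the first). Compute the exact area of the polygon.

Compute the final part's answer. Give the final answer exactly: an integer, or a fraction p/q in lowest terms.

2336

Stage 1: 4458 = 2 * 3 * 743; sigma = (1 + 2) * (1 + 3) * (1 + 743) = 3 * 4 * 744 = 8928; answer 8928
Stage 2: R1 = 8928; m = -34; cross terms: (-21*-33 - 39*-3)=810, (39*36 - 4*-33)=1536, (4*40 - -34*36)=1384, (-34*-3 - -21*40)=942; twice the area = |4672| = 4672; area = 2336; answer 2336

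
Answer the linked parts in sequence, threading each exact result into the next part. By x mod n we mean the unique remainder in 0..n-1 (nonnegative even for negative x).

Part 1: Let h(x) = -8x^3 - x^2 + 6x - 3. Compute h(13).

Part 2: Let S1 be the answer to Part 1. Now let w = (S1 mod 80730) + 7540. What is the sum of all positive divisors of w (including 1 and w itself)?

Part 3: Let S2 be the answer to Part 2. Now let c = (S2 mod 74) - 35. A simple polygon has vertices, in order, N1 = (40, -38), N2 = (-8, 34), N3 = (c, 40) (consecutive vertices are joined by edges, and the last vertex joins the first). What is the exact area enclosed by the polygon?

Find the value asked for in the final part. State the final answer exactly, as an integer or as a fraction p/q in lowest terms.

Part 1: -8*(13)^3 - 1*(13)^2 + 6*(13)^1 - 3 = (-17576) + (-169) + (78) + (-3) = -17670; answer -17670
Part 2: S1 = -17670; w = 70600; 70600 = 2^3 * 5^2 * 353; sigma = (1 + 2 + 4 + 8) * (1 + 5 + 25) * (1 + 353) = 15 * 31 * 354 = 164610; answer 164610
Part 3: S2 = 164610; c = -1; cross terms: (40*34 - -8*-38)=1056, (-8*40 - -1*34)=-286, (-1*-38 - 40*40)=-1562; twice the area = |-792| = 792; area = 396; answer 396

396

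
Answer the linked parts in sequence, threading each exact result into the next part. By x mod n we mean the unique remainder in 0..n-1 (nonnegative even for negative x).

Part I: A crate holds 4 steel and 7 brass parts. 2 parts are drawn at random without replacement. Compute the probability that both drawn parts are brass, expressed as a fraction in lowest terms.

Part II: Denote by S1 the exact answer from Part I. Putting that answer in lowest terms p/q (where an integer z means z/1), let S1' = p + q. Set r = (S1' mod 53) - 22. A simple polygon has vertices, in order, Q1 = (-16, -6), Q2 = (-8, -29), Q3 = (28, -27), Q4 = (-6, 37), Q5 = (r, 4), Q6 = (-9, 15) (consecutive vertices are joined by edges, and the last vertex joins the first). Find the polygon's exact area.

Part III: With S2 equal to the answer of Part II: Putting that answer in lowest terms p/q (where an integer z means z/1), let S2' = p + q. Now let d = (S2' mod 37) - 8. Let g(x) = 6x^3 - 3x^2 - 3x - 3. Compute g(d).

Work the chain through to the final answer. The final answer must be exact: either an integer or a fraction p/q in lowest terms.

Part I: total draws C(11,2) = 55; favorable C(7,2) = 21; P = 21/55; answer 21/55
Part II: S1 = 21/55; threaded value p + q = 76; r = 1; cross terms: (-16*-29 - -8*-6)=416, (-8*-27 - 28*-29)=1028, (28*37 - -6*-27)=874, (-6*4 - 1*37)=-61, (1*15 - -9*4)=51, (-9*-6 - -16*15)=294; twice the area = |2602| = 2602; area = 1301; answer 1301
Part III: S2 = 1301; threaded value p + q = 1302; d = -1; 6*(-1)^3 - 3*(-1)^2 - 3*(-1)^1 - 3 = (-6) + (-3) + (3) + (-3) = -9; answer -9

-9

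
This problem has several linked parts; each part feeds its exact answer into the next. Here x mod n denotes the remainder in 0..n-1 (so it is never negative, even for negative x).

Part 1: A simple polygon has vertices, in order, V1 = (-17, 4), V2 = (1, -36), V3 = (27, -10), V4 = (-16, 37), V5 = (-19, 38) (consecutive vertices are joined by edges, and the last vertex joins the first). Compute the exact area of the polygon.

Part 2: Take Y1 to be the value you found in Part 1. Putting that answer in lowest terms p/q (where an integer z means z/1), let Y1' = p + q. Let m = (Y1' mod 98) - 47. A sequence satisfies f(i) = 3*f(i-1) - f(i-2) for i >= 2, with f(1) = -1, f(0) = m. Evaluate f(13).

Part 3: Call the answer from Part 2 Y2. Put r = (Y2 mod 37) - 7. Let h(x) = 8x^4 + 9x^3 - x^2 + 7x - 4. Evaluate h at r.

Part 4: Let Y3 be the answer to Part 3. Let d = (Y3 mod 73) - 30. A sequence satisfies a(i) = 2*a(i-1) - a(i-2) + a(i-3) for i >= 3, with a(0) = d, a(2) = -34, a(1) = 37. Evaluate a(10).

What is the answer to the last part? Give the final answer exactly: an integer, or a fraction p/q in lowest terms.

Part 1: cross terms: (-17*-36 - 1*4)=608, (1*-10 - 27*-36)=962, (27*37 - -16*-10)=839, (-16*38 - -19*37)=95, (-19*4 - -17*38)=570; twice the area = |3074| = 3074; area = 1537; answer 1537
Part 2: Y1 = 1537; threaded value p + q = 1538; m = 21; f(2) = 3*(-1) - 1*(21) = -24; iterating: f(2)=-24, f(3)=-71, f(4)=-189, f(5)=-496, f(6)=-1299, f(7)=-3401, f(8)=-8904, f(9)=-23311, f(10)=-61029, f(11)=-159776, f(12)=-418299, f(13)=-1095121; answer -1095121
Part 3: Y2 = -1095121; r = -2; 8*(-2)^4 + 9*(-2)^3 - 1*(-2)^2 + 7*(-2)^1 - 4 = (128) + (-72) + (-4) + (-14) + (-4) = 34; answer 34
Part 4: Y3 = 34; d = 4; a(3) = 2*(-34) - 1*(37) + 1*(4) = -101; iterating: a(3)=-101, a(4)=-131, a(5)=-195, a(6)=-360, a(7)=-656, a(8)=-1147, a(9)=-1998, a(10)=-3505; answer -3505

-3505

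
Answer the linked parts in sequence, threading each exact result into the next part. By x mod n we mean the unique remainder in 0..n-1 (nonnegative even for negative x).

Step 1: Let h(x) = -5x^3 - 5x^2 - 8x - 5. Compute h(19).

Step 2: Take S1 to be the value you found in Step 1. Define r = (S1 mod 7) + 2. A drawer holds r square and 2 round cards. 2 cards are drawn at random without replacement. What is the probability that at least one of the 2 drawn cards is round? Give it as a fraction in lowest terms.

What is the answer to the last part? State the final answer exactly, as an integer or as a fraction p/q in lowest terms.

Step 1: -5*(19)^3 - 5*(19)^2 - 8*(19)^1 - 5 = (-34295) + (-1805) + (-152) + (-5) = -36257; answer -36257
Step 2: S1 = -36257; r = 5; total draws C(7,2) = 21; complement C(5,2) = 10; favorable 21 - 10 = 11; P = 11/21; answer 11/21

11/21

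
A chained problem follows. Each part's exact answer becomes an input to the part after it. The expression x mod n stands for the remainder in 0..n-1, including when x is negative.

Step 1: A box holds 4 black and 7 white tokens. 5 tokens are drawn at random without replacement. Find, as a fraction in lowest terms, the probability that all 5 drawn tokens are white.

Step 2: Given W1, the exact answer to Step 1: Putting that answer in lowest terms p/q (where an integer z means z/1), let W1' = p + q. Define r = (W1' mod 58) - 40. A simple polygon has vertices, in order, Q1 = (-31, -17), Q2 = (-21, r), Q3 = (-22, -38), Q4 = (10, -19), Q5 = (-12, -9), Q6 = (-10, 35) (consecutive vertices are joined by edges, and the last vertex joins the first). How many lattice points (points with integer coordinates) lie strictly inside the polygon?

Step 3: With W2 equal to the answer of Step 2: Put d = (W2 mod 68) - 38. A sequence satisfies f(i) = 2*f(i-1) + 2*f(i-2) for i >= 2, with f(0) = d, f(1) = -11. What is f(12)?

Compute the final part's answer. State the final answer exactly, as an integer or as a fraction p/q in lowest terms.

Step 1: total draws C(11,5) = 462; favorable C(7,5) = 21; P = 1/22; answer 1/22
Step 2: W1 = 1/22; threaded value p + q = 23; r = -17; cross terms: (-31*-17 - -21*-17)=170, (-21*-38 - -22*-17)=424, (-22*-19 - 10*-38)=798, (10*-9 - -12*-19)=-318, (-12*35 - -10*-9)=-510, (-10*-17 - -31*35)=1255; twice the area = |1819| = 1819; area = 1819/2; boundary points = 10 + 1 + 1 + 2 + 2 + 1 = 17; strictly interior points = area - boundary/2 + 1 = 902; answer 902
Step 3: W2 = 902; d = -20; f(2) = 2*(-11) + 2*(-20) = -62; iterating: f(2)=-62, f(3)=-146, f(4)=-416, f(5)=-1124, f(6)=-3080, f(7)=-8408, f(8)=-22976, f(9)=-62768, f(10)=-171488, f(11)=-468512, f(12)=-1280000; answer -1280000

-1280000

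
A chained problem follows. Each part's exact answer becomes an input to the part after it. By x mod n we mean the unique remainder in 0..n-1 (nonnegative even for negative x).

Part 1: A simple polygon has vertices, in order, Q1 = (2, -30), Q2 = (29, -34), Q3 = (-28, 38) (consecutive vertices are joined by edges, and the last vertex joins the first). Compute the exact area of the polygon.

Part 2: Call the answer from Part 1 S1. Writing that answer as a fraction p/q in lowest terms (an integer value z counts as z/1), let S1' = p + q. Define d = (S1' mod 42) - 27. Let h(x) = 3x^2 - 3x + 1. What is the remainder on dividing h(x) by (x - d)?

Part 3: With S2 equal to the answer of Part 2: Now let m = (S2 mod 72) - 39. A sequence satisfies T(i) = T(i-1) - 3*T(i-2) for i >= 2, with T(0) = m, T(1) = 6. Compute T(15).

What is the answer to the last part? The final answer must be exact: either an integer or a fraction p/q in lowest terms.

Part 1: cross terms: (2*-34 - 29*-30)=802, (29*38 - -28*-34)=150, (-28*-30 - 2*38)=764; twice the area = |1716| = 1716; area = 858; answer 858
Part 2: S1 = 858; threaded value p + q = 859; d = -8; remainder = value at the root: 3*(-8)^2 - 3*(-8)^1 + 1 = (192) + (24) + (1) = 217; answer 217
Part 3: S2 = 217; m = -38; T(2) = 1*(6) - 3*(-38) = 120; iterating: T(2)=120, T(3)=102, T(4)=-258, T(5)=-564, T(6)=210, T(7)=1902, T(8)=1272, T(9)=-4434, T(10)=-8250, T(11)=5052, T(12)=29802, T(13)=14646, T(14)=-74760, T(15)=-118698; answer -118698

-118698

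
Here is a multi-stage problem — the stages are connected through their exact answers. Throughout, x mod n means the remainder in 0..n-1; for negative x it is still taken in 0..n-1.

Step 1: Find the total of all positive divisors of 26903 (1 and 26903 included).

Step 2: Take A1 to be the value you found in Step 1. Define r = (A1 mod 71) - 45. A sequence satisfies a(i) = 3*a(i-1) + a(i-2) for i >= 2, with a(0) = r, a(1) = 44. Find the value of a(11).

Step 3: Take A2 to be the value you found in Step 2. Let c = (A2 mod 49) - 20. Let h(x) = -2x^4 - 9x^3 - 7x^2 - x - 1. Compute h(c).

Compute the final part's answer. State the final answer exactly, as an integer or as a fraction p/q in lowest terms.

Step 1: 26903 is prime, so its only divisors are 1 and 26903; sigma = 1 + 26903 = 26904; answer 26904
Step 2: A1 = 26904; r = 21; a(2) = 3*(44) + 1*(21) = 153; iterating: a(2)=153, a(3)=503, a(4)=1662, a(5)=5489, a(6)=18129, a(7)=59876, a(8)=197757, a(9)=653147, a(10)=2157198, a(11)=7124741; answer 7124741
Step 3: A2 = 7124741; c = 23; -2*(23)^4 - 9*(23)^3 - 7*(23)^2 - 1*(23)^1 - 1 = (-559682) + (-109503) + (-3703) + (-23) + (-1) = -672912; answer -672912

-672912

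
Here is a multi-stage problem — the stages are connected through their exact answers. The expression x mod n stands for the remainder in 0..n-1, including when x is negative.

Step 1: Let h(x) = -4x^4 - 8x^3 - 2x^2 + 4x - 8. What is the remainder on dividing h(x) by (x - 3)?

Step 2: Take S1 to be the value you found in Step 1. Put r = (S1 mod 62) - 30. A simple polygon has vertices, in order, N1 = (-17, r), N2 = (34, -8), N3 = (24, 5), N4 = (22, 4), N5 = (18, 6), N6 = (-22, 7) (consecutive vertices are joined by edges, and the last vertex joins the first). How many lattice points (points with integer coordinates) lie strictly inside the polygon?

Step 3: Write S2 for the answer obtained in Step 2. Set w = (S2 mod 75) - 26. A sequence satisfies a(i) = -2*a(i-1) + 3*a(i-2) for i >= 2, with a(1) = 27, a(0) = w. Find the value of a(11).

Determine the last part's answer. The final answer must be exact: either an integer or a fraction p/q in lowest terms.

Step 1: remainder = value at the root: -4*(3)^4 - 8*(3)^3 - 2*(3)^2 + 4*(3)^1 - 8 = (-324) + (-216) + (-18) + (12) + (-8) = -554; answer -554
Step 2: S1 = -554; r = -26; cross terms: (-17*-8 - 34*-26)=1020, (34*5 - 24*-8)=362, (24*4 - 22*5)=-14, (22*6 - 18*4)=60, (18*7 - -22*6)=258, (-22*-26 - -17*7)=691; twice the area = |2377| = 2377; area = 2377/2; boundary points = 3 + 1 + 1 + 2 + 1 + 1 = 9; strictly interior points = area - boundary/2 + 1 = 1185; answer 1185
Step 3: S2 = 1185; w = 34; a(2) = -2*(27) + 3*(34) = 48; iterating: a(2)=48, a(3)=-15, a(4)=174, a(5)=-393, a(6)=1308, a(7)=-3795, a(8)=11514, a(9)=-34413, a(10)=103368, a(11)=-309975; answer -309975

-309975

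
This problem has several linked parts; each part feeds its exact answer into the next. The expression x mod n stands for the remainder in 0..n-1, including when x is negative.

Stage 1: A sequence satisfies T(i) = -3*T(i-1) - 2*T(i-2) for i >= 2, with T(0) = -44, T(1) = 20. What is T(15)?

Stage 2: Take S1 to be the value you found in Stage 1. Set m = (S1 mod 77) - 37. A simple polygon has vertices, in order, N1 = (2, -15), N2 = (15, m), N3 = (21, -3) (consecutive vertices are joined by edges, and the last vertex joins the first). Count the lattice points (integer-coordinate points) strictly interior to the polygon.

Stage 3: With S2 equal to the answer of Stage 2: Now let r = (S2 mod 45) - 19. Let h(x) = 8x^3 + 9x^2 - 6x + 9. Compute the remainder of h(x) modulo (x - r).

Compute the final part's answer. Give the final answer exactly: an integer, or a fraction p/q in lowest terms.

16

Stage 1: T(2) = -3*(20) - 2*(-44) = 28; iterating: T(2)=28, T(3)=-124, T(4)=316, T(5)=-700, T(6)=1468, T(7)=-3004, T(8)=6076, T(9)=-12220, T(10)=24508, T(11)=-49084, T(12)=98236, T(13)=-196540, T(14)=393148, T(15)=-786364; answer -786364
Stage 2: S1 = -786364; m = 0; cross terms: (2*0 - 15*-15)=225, (15*-3 - 21*0)=-45, (21*-15 - 2*-3)=-309; twice the area = |-129| = 129; area = 129/2; boundary points = 1 + 3 + 1 = 5; strictly interior points = area - boundary/2 + 1 = 63; answer 63
Stage 3: S2 = 63; r = -1; remainder = value at the root: 8*(-1)^3 + 9*(-1)^2 - 6*(-1)^1 + 9 = (-8) + (9) + (6) + (9) = 16; answer 16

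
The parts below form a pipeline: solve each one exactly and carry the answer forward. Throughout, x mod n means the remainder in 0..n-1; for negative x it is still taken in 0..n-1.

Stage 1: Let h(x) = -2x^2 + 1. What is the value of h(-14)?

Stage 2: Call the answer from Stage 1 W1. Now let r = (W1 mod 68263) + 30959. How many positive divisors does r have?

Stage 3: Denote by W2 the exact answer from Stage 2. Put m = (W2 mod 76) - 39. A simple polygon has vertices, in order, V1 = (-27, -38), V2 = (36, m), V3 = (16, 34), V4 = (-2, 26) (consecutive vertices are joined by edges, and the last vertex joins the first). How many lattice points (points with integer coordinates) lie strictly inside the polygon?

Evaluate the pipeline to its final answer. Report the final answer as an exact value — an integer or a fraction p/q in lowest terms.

2677

Stage 1: -2*(-14)^2 + 1 = (-392) + (1) = -391; answer -391
Stage 2: W1 = -391; r = 98831; 98831 = 23 * 4297; number of divisors = (1+1) * (1+1) = 4; answer 4
Stage 3: W2 = 4; m = -35; cross terms: (-27*-35 - 36*-38)=2313, (36*34 - 16*-35)=1784, (16*26 - -2*34)=484, (-2*-38 - -27*26)=778; twice the area = |5359| = 5359; area = 5359/2; boundary points = 3 + 1 + 2 + 1 = 7; strictly interior points = area - boundary/2 + 1 = 2677; answer 2677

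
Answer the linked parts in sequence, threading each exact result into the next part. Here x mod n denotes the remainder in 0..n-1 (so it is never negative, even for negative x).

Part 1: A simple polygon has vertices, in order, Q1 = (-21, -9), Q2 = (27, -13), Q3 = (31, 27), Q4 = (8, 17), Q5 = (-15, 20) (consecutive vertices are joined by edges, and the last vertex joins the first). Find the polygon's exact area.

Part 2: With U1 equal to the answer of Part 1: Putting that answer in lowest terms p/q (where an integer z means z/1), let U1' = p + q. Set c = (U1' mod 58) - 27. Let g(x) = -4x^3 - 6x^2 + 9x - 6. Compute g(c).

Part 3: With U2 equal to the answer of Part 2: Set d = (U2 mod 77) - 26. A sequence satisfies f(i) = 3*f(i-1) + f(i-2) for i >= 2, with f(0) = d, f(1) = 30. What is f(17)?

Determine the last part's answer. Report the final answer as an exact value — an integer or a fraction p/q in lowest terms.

7566555411

Part 1: cross terms: (-21*-13 - 27*-9)=516, (27*27 - 31*-13)=1132, (31*17 - 8*27)=311, (8*20 - -15*17)=415, (-15*-9 - -21*20)=555; twice the area = |2929| = 2929; area = 2929/2; answer 2929/2
Part 2: U1 = 2929/2; threaded value p + q = 2931; c = 4; -4*(4)^3 - 6*(4)^2 + 9*(4)^1 - 6 = (-256) + (-96) + (36) + (-6) = -322; answer -322
Part 3: U2 = -322; d = 37; f(2) = 3*(30) + 1*(37) = 127; iterating: f(2)=127, f(3)=411, f(4)=1360, f(5)=4491, f(6)=14833, f(7)=48990, f(8)=161803, f(9)=534399, f(10)=1765000, f(11)=5829399, f(12)=19253197, f(13)=63588990, f(14)=210020167, f(15)=693649491, f(16)=2290968640, f(17)=7566555411; answer 7566555411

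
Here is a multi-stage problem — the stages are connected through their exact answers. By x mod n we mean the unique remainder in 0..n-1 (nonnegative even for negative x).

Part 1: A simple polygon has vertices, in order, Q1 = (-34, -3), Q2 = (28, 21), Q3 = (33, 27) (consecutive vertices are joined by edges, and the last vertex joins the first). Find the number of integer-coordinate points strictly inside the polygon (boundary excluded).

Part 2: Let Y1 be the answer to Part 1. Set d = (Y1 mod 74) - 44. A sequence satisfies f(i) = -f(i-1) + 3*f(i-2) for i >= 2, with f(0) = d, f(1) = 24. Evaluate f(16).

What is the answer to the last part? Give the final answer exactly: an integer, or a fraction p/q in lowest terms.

Part 1: cross terms: (-34*21 - 28*-3)=-630, (28*27 - 33*21)=63, (33*-3 - -34*27)=819; twice the area = |252| = 252; area = 126; boundary points = 2 + 1 + 1 = 4; strictly interior points = area - boundary/2 + 1 = 125; answer 125
Part 2: Y1 = 125; d = 7; f(2) = -1*(24) + 3*(7) = -3; iterating: f(2)=-3, f(3)=75, f(4)=-84, f(5)=309, f(6)=-561, f(7)=1488, f(8)=-3171, f(9)=7635, f(10)=-17148, f(11)=40053, f(12)=-91497, f(13)=211656, f(14)=-486147, f(15)=1121115, f(16)=-2579556; answer -2579556

-2579556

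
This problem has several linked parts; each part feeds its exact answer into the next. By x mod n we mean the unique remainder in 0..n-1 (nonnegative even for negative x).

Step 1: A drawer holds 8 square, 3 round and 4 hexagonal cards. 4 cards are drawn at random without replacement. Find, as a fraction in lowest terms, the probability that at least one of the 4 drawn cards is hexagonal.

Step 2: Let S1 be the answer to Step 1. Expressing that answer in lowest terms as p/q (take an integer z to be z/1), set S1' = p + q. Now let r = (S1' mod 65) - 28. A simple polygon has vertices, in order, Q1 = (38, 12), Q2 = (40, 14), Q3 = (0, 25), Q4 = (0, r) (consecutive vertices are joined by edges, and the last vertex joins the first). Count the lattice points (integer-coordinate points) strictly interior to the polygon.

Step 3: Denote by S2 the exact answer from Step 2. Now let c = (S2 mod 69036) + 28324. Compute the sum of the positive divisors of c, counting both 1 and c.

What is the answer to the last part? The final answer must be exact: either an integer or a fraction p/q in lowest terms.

29760

Step 1: total draws C(15,4) = 1365; complement C(11,4) = 330; favorable 1365 - 330 = 1035; P = 69/91; answer 69/91
Step 2: S1 = 69/91; threaded value p + q = 160; r = 2; cross terms: (38*14 - 40*12)=52, (40*25 - 0*14)=1000, (0*2 - 0*25)=0, (0*12 - 38*2)=-76; twice the area = |976| = 976; area = 488; boundary points = 2 + 1 + 23 + 2 = 28; strictly interior points = area - boundary/2 + 1 = 475; answer 475
Step 3: S2 = 475; c = 28799; 28799 = 31 * 929; sigma = (1 + 31) * (1 + 929) = 32 * 930 = 29760; answer 29760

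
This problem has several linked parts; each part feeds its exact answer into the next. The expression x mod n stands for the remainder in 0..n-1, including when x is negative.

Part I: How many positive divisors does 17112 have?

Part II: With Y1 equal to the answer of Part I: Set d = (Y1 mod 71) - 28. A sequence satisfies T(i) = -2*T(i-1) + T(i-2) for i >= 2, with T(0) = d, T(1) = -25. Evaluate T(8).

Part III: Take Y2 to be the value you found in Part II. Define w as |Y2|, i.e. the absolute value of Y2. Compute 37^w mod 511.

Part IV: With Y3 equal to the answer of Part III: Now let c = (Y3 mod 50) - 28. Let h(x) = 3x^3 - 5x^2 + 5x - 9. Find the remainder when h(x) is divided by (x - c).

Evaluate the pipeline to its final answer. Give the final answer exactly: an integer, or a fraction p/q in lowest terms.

-301

Part I: 17112 = 2^3 * 3 * 23 * 31; number of divisors = (3+1) * (1+1) * (1+1) * (1+1) = 32; answer 32
Part II: Y1 = 32; d = 4; T(2) = -2*(-25) + 1*(4) = 54; iterating: T(2)=54, T(3)=-133, T(4)=320, T(5)=-773, T(6)=1866, T(7)=-4505, T(8)=10876; answer 10876
Part III: Y2 = 10876; w = 10876; squarings mod 511: 37^1=37, 37^2=347, 37^4=324, 37^8=221, 37^16=296, 37^32=235, 37^64=37, 37^128=347, 37^256=324, 37^512=221, 37^1024=296, 37^2048=235, 37^4096=37, 37^8192=347; 37^10876 = 37^4 * 37^8 * 37^16 * 37^32 * 37^64 * 37^512 * 37^2048 * 37^8192 = 324 (mod 511); answer 324
Part IV: Y3 = 324; c = -4; remainder = value at the root: 3*(-4)^3 - 5*(-4)^2 + 5*(-4)^1 - 9 = (-192) + (-80) + (-20) + (-9) = -301; answer -301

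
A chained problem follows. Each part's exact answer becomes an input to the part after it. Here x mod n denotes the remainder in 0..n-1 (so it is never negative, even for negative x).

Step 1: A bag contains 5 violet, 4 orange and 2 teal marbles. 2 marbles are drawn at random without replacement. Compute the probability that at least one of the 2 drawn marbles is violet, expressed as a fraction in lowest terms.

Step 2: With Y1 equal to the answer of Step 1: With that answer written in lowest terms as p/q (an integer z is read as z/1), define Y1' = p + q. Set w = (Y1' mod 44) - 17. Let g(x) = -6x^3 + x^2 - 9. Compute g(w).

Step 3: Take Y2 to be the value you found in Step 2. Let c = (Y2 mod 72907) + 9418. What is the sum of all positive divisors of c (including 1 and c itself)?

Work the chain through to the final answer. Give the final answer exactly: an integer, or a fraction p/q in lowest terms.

Step 1: total draws C(11,2) = 55; complement C(6,2) = 15; favorable 55 - 15 = 40; P = 8/11; answer 8/11
Step 2: Y1 = 8/11; threaded value p + q = 19; w = 2; -6*(2)^3 + 1*(2)^2 - 9 = (-48) + (4) + (-9) = -53; answer -53
Step 3: Y2 = -53; c = 82272; 82272 = 2^5 * 3 * 857; sigma = (1 + 2 + 4 + 8 + 16 + 32) * (1 + 3) * (1 + 857) = 63 * 4 * 858 = 216216; answer 216216

216216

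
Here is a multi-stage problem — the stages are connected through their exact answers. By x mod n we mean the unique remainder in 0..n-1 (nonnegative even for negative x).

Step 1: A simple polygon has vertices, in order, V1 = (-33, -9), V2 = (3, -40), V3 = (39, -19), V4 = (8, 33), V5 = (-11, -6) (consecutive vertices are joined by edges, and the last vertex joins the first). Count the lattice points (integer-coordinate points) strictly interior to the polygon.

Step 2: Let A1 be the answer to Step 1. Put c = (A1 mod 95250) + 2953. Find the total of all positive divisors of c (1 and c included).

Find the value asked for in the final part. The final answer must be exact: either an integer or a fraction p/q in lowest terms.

Step 1: cross terms: (-33*-40 - 3*-9)=1347, (3*-19 - 39*-40)=1503, (39*33 - 8*-19)=1439, (8*-6 - -11*33)=315, (-11*-9 - -33*-6)=-99; twice the area = |4505| = 4505; area = 4505/2; boundary points = 1 + 3 + 1 + 1 + 1 = 7; strictly interior points = area - boundary/2 + 1 = 2250; answer 2250
Step 2: A1 = 2250; c = 5203; 5203 = 11^2 * 43; sigma = (1 + 11 + 121) * (1 + 43) = 133 * 44 = 5852; answer 5852

5852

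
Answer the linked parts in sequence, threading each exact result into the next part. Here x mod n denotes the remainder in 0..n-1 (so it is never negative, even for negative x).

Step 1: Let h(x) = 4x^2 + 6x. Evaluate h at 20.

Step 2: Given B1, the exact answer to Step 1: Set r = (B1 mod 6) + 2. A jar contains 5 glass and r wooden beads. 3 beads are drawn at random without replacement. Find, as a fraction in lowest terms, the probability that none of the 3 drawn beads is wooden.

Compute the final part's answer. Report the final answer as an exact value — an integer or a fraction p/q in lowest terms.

2/33

Step 1: 4*(20)^2 + 6*(20)^1 = (1600) + (120) = 1720; answer 1720
Step 2: B1 = 1720; r = 6; total draws C(11,3) = 165; favorable C(5,3) = 10; P = 2/33; answer 2/33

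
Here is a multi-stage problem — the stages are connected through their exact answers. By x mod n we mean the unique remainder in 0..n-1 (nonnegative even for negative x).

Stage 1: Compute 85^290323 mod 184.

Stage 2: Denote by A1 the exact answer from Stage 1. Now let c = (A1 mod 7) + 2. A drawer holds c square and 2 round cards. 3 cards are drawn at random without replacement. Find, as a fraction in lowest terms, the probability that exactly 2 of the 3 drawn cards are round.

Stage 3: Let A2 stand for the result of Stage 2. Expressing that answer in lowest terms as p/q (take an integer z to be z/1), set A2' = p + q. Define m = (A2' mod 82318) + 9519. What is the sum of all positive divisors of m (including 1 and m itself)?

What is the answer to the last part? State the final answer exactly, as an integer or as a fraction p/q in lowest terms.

Stage 1: squarings mod 184: 85^1=85, 85^2=49, 85^4=9, 85^8=81, 85^16=121, 85^32=105, 85^64=169, 85^128=41, 85^256=25, 85^512=73, 85^1024=177, 85^2048=49, 85^4096=9, 85^8192=81, 85^16384=121, 85^32768=105, 85^65536=169, 85^131072=41, 85^262144=25; 85^290323 = 85^1 * 85^2 * 85^16 * 85^512 * 85^1024 * 85^2048 * 85^8192 * 85^16384 * 85^262144 = 93 (mod 184); answer 93
Stage 2: A1 = 93; c = 4; total draws C(6,3) = 20; favorable C(2,2)*C(4,1) = 4; P = 1/5; answer 1/5
Stage 3: A2 = 1/5; threaded value p + q = 6; m = 9525; 9525 = 3 * 5^2 * 127; sigma = (1 + 3) * (1 + 5 + 25) * (1 + 127) = 4 * 31 * 128 = 15872; answer 15872

15872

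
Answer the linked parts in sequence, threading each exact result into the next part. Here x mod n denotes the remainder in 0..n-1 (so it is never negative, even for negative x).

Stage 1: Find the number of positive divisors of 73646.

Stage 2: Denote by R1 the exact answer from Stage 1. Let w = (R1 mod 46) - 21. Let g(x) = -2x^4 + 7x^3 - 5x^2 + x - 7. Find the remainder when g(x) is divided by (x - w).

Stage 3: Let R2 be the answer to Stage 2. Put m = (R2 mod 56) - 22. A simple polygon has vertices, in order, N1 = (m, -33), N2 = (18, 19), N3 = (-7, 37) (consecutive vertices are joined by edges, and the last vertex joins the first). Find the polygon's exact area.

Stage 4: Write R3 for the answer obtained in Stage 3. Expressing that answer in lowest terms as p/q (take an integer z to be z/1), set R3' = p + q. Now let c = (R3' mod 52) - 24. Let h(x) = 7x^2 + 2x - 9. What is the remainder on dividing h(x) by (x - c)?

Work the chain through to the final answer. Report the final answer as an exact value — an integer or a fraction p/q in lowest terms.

Stage 1: 73646 = 2 * 23 * 1601; number of divisors = (1+1) * (1+1) * (1+1) = 8; answer 8
Stage 2: R1 = 8; w = -13; remainder = value at the root: -2*(-13)^4 + 7*(-13)^3 - 5*(-13)^2 + 1*(-13)^1 - 7 = (-57122) + (-15379) + (-845) + (-13) + (-7) = -73366; answer -73366
Stage 3: R2 = -73366; m = 28; cross terms: (28*19 - 18*-33)=1126, (18*37 - -7*19)=799, (-7*-33 - 28*37)=-805; twice the area = |1120| = 1120; area = 560; answer 560
Stage 4: R3 = 560; threaded value p + q = 561; c = 17; remainder = value at the root: 7*(17)^2 + 2*(17)^1 - 9 = (2023) + (34) + (-9) = 2048; answer 2048

2048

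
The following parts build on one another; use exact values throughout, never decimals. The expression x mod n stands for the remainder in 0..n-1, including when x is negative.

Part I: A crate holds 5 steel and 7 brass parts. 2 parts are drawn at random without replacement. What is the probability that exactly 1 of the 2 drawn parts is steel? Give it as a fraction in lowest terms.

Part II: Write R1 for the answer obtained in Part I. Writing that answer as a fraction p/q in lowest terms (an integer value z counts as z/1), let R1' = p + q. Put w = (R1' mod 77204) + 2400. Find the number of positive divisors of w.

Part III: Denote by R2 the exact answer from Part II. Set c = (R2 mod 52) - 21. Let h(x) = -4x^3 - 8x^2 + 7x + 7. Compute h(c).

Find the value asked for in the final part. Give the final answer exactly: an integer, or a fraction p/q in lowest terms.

Part I: total draws C(12,2) = 66; favorable C(5,1)*C(7,1) = 35; P = 35/66; answer 35/66
Part II: R1 = 35/66; threaded value p + q = 101; w = 2501; 2501 = 41 * 61; number of divisors = (1+1) * (1+1) = 4; answer 4
Part III: R2 = 4; c = -17; -4*(-17)^3 - 8*(-17)^2 + 7*(-17)^1 + 7 = (19652) + (-2312) + (-119) + (7) = 17228; answer 17228

17228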